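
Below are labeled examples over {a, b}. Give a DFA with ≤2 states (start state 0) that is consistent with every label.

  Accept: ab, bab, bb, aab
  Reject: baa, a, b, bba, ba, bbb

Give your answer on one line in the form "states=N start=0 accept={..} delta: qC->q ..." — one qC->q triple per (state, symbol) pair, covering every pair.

states=2 start=0 accept={0} delta: 0a->1 0b->1 1a->1 1b->0

Fold the examples into a partial DFA from state 0: repeatedly fix the first undefined (state, symbol) met by the shortest-then-alphabetical prefix, trying targets in increasing order and rejecting any under which an Accept and a Reject string meet in one state with the same remainder; add a state when all current targets are rejected. Accepting states are where Accept strings end.
a: 0a undefined. 0a->0: no, ab/b meet in 0 with "b" left. Open state 1: 0a->1.
b: 0b undefined. 0b->0: no, bb/b meet in 0. 0b->1: ok.
aa: 1a undefined. 1a->0: no, bab/baa meet in 1. 1a->1: ok.
ab: 1b undefined. 1b->0: ok.
All examples now run through 2 states with every (state, symbol) defined. Accept strings end in {0}, Reject strings end in {1}; accept={0}.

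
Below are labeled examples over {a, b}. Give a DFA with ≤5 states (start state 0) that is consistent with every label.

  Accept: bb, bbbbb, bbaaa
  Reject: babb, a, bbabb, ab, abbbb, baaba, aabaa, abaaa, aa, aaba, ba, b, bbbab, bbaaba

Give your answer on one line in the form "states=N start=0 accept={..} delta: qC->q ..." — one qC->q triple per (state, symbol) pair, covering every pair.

states=5 start=0 accept={2} delta: 0a->0 0b->1 1a->1 1b->2 2a->3 2b->0 3a->4 3b->0 4a->2 4b->0

State merging on the prefix tree: take the shortest (then alphabetical) example prefix whose next move is undefined and point that move at state 0, else 1, else 2, ...; a target is out if some Accept/Reject pair would then sit in one state with the same input left (inseparable). If every existing state is out, open a new one.
a: 0a undefined. 0a->0: ok.
b: 0b undefined. 0b->0: no, bb/babb meet in 0. Open state 1: 0b->1.
ba: 1a undefined. 1a->0: no, bb/babb meet in 1 with "b" left. 1a->1: ok.
bb: 1b undefined. 1b->0: no, bb/a meet in 0. 1b->1: no, bb/babb meet in 1. Open state 2: 1b->2.
bba: 2a undefined. 2a->0: no, bb/bbabb meet in 2. 2a->1: no, bbaaa/ab meet in 1. 2a->2: no, bb/baaba meet in 2. Open state 3: 2a->3.
bbb: 2b undefined. 2b->0: ok.
bbaa: 3a undefined. 3a->0: no, bbaaa/babb meet in 0. 3a->1: no, bbaaa/ab meet in 1. 3a->2: no, bbaaa/baaba meet in 3. 3a->3: no, bbaaa/baaba meet in 3. Open state 4: 3a->4.
bbab: 3b undefined. 3b->0: ok.
bbaaa: 4a undefined. 4a->0: no, bbaaa/babb meet in 0. 4a->1: no, bbaaa/bbabb meet in 1. 4a->2: ok.
bbaab: 4b undefined. 4b->0: ok.
All examples now run through 5 states with every (state, symbol) defined. Accept strings end in {2}, Reject strings end in {0,1,3}; accept={2}.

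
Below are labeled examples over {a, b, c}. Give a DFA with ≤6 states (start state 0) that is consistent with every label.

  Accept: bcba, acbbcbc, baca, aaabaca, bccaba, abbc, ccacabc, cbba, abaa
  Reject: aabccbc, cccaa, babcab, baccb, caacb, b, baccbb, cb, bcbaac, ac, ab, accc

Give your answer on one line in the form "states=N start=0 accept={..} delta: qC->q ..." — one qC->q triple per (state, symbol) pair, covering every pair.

states=4 start=0 accept={2} delta: 0a->0 0b->1 0c->0 1a->2 1b->1 1c->2 2a->2 2b->1 2c->3 3a->2 3b->0 3c->0

Fold the examples into a partial DFA from state 0: repeatedly fix the first undefined (state, symbol) met by the shortest-then-alphabetical prefix, trying targets in increasing order and rejecting any under which an Accept and a Reject string meet in one state with the same remainder; add a state when all current targets are rejected. Accepting states are where Accept strings end.
a: 0a undefined. 0a->0: ok.
b: 0b undefined. 0b->0: no, abbc/ac meet in 0 with "c" left. Open state 1: 0b->1.
c: 0c undefined. 0c->0: ok.
ba: 1a undefined. 1a->0: no, baca/cccaa meet in 0. 1a->1: no, abaa/caacb meet in 1. Open state 2: 1a->2.
bc: 1c undefined. 1c->0: no, ccacabc/aabccbc meet in 0. 1c->1: no, abbc/aabccbc meet in 1 with "bc" left. 1c->2: ok.
abb: 1b undefined. 1b->0: no, abbc/cccaa meet in 0. 1b->1: ok.
bab: 2b undefined. 2b->0: no, bcba/cccaa meet in 0. 2b->1: ok.
bac: 2c undefined. 2c->0: no, bcba/aabccbc meet in 2. 2c->1: no, bcba/aabccbc meet in 2. 2c->2: no, bcba/aabccbc meet in 2. Open state 3: 2c->3.
abaa: 2a undefined. 2a->0: no, abaa/cccaa meet in 0. 2a->1: no, bcba/bcbaac meet in 2. 2a->2: ok.
baca: 3a undefined. 3a->0: no, baca/cccaa meet in 0. 3a->1: no, baca/babcab meet in 1. 3a->2: ok.
bacc: 3c undefined. 3c->0: ok.
aabccb: 3b undefined. 3b->0: ok.
All examples now run through 4 states with every (state, symbol) defined. Accept strings end in {2}, Reject strings end in {0,1,3}; accept={2}.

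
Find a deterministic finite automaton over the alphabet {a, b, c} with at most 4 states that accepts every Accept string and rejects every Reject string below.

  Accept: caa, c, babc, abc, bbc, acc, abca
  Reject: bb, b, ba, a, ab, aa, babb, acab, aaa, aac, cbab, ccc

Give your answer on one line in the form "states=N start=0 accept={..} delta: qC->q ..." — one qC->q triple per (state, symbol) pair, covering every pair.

Fold the examples into a partial DFA from state 0: repeatedly fix the first undefined (state, symbol) met by the shortest-then-alphabetical prefix, trying targets in increasing order and rejecting any under which an Accept and a Reject string meet in one state with the same remainder; add a state when all current targets are rejected. Accepting states are where Accept strings end.
a: 0a undefined. 0a->0: no, c/aac meet in 0 with "c" left. Open state 1: 0a->1.
b: 0b undefined. 0b->0: ok.
c: 0c undefined. 0c->0: no, caa/aa meet in 1 with "a" left. 0c->1: no, caa/aaa meet in 1 with "aa" left. Open state 2: 0c->2.
aa: 1a undefined. 1a->0: no, c/aac meet in 2. 1a->1: ok.
ab: 1b undefined. 1b->0: ok.
ac: 1c undefined. 1c->0: ok.
ca: 2a undefined. 2a->0: no, caa/ba meet in 1. 2a->1: no, caa/ba meet in 1. 2a->2: ok.
cb: 2b undefined. 2b->0: ok.
cc: 2c undefined. 2c->0: no, caa/ccc meet in 2. 2c->1: ok.
All examples now run through 3 states with every (state, symbol) defined. Accept strings end in {2}, Reject strings end in {0,1}; accept={2}.

states=3 start=0 accept={2} delta: 0a->1 0b->0 0c->2 1a->1 1b->0 1c->0 2a->2 2b->0 2c->1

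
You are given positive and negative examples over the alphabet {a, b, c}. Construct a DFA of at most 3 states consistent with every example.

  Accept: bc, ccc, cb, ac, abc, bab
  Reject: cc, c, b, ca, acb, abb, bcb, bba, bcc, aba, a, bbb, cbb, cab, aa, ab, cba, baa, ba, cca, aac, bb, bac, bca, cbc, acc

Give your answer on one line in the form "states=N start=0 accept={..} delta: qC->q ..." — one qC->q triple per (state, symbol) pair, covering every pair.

states=3 start=0 accept={0} delta: 0a->1 0b->1 0c->2 1a->2 1b->1 1c->0 2a->1 2b->0 2c->1

Fold the examples into a partial DFA from state 0: repeatedly fix the first undefined (state, symbol) met by the shortest-then-alphabetical prefix, trying targets in increasing order and rejecting any under which an Accept and a Reject string meet in one state with the same remainder; add a state when all current targets are rejected. Accepting states are where Accept strings end.
a: 0a undefined. 0a->0: no, cb/acb meet in 0 with "cb" left. Open state 1: 0a->1.
b: 0b undefined. 0b->0: no, bc/c meet in 0 with "c" left. 0b->1: ok.
c: 0c undefined. 0c->0: no, bc/cbc meet in 1 with "c" left. 0c->1: no, bc/cc meet in 1 with "c" left. Open state 2: 0c->2.
aa: 1a undefined. 1a->0: no, bab/b meet in 1. 1a->1: no, bc/aac meet in 1 with "c" left. 1a->2: ok.
ab: 1b undefined. 1b->0: no, abc/c meet in 2. 1b->1: ok.
ac: 1c undefined. 1c->0: ok.
ca: 2a undefined. 2a->0: no, bc/ca meet in 0. 2a->1: ok.
cb: 2b undefined. 2b->0: ok.
cc: 2c undefined. 2c->0: no, bc/cc meet in 0. 2c->1: ok.
All examples now run through 3 states with every (state, symbol) defined. Accept strings end in {0}, Reject strings end in {1,2}; accept={0}.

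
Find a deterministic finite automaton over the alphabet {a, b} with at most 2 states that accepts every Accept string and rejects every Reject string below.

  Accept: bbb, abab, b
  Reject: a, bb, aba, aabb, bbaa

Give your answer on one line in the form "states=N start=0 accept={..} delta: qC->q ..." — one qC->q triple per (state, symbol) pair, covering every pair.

states=2 start=0 accept={1} delta: 0a->0 0b->1 1a->0 1b->0

Fold the examples into a partial DFA from state 0: repeatedly fix the first undefined (state, symbol) met by the shortest-then-alphabetical prefix, trying targets in increasing order and rejecting any under which an Accept and a Reject string meet in one state with the same remainder; add a state when all current targets are rejected. Accepting states are where Accept strings end.
a: 0a undefined. 0a->0: ok.
b: 0b undefined. 0b->0: no, bbb/a meet in 0. Open state 1: 0b->1.
bb: 1b undefined. 1b->0: ok.
aba: 1a undefined. 1a->0: ok.
All examples now run through 2 states with every (state, symbol) defined. Accept strings end in {1}, Reject strings end in {0}; accept={1}.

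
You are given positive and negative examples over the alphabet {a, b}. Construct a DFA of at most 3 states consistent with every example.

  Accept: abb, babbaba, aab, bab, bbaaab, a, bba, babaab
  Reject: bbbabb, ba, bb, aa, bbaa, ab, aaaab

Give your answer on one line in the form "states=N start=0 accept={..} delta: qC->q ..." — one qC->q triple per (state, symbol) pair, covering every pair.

states=3 start=0 accept={1} delta: 0a->1 0b->1 1a->2 1b->0 2a->0 2b->1

State merging on the prefix tree: take the shortest (then alphabetical) example prefix whose next move is undefined and point that move at state 0, else 1, else 2, ...; a target is out if some Accept/Reject pair would then sit in one state with the same input left (inseparable). If every existing state is out, open a new one.
a: 0a undefined. 0a->0: no, abb/bb meet in 0 with "bb" left. Open state 1: 0a->1.
b: 0b undefined. 0b->0: no, abb/bbbabb meet in 1 with "bb" left. 0b->1: ok.
aa: 1a undefined. 1a->0: no, aab/aaaab meet in 1. 1a->1: no, aab/bb meet in 1 with "b" left. Open state 2: 1a->2.
ab: 1b undefined. 1b->0: ok.
aaa: 2a undefined. 2a->0: ok.
aab: 2b undefined. 2b->0: no, abb/bbbabb meet in 1. 2b->1: ok.
All examples now run through 3 states with every (state, symbol) defined. Accept strings end in {1}, Reject strings end in {0,2}; accept={1}.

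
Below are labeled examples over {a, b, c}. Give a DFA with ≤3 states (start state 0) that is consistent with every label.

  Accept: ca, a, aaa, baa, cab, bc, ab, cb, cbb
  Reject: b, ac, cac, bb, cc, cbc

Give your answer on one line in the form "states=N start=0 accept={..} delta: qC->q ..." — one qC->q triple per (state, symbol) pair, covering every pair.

states=2 start=0 accept={1} delta: 0a->1 0b->0 0c->1 1a->1 1b->1 1c->0

Grow the machine one transition at a time. Run the examples from 0; the earliest place one falls off (shortest prefix, ties alphabetical) gets sent to the lowest-numbered state that keeps every Accept/Reject pair distinguishable — a pair clashes when both reach the same state with identical unread suffix — and to a fresh state only if none does.
a: 0a undefined. 0a->0: no, ab/b meet in 0 with "b" left. Open state 1: 0a->1.
b: 0b undefined. 0b->0: ok.
c: 0c undefined. 0c->0: no, bc/b meet in 0. 0c->1: ok.
aa: 1a undefined. 1a->0: no, ca/b meet in 0. 1a->1: ok.
ab: 1b undefined. 1b->0: no, ca/cbc meet in 1. 1b->1: ok.
ac: 1c undefined. 1c->0: ok.
All examples now run through 2 states with every (state, symbol) defined. Accept strings end in {1}, Reject strings end in {0}; accept={1}.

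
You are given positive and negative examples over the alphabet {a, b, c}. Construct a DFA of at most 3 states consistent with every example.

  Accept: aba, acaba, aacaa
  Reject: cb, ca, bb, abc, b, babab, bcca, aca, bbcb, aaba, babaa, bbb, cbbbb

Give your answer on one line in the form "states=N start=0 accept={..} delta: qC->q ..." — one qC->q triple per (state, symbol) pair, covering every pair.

State merging on the prefix tree: take the shortest (then alphabetical) example prefix whose next move is undefined and point that move at state 0, else 1, else 2, ...; a target is out if some Accept/Reject pair would then sit in one state with the same input left (inseparable). If every existing state is out, open a new one.
a: 0a undefined. 0a->0: no, aba/aaba meet in 0 with "ba" left. Open state 1: 0a->1.
b: 0b undefined. 0b->0: ok.
c: 0c undefined. 0c->0: ok.
aa: 1a undefined. 1a->0: no, aacaa/cb meet in 0. 1a->1: no, aba/aaba meet in 1 with "ba" left. Open state 2: 1a->2.
ab: 1b undefined. 1b->0: no, aba/ca meet in 1. 1b->1: ok.
ac: 1c undefined. 1c->0: ok.
aab: 2b undefined. 2b->0: ok.
aac: 2c undefined. 2c->0: ok.
babaa: 2a undefined. 2a->0: ok.
All examples now run through 3 states with every (state, symbol) defined. Accept strings end in {2}, Reject strings end in {0,1}; accept={2}.

states=3 start=0 accept={2} delta: 0a->1 0b->0 0c->0 1a->2 1b->1 1c->0 2a->0 2b->0 2c->0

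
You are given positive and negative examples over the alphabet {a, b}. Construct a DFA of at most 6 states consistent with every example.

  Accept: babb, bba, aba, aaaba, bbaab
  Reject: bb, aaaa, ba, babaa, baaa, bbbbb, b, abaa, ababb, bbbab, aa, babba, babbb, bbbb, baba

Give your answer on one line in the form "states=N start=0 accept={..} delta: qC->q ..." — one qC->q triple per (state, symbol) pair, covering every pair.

states=5 start=0 accept={0,4} delta: 0a->1 0b->1 1a->2 1b->3 2a->1 2b->4 3a->4 3b->0 4a->2 4b->0

State merging on the prefix tree: take the shortest (then alphabetical) example prefix whose next move is undefined and point that move at state 0, else 1, else 2, ...; a target is out if some Accept/Reject pair would then sit in one state with the same input left (inseparable). If every existing state is out, open a new one.
a: 0a undefined. 0a->0: no, babb/ababb meet in 0 with "babb" left. Open state 1: 0a->1.
b: 0b undefined. 0b->0: no, bba/ba meet in 1. 0b->1: ok.
aa: 1a undefined. 1a->0: no, babb/bb meet in 1 with "b" left. 1a->1: no, bba/baba meet in 1 with "ba" left. Open state 2: 1a->2.
ab: 1b undefined. 1b->0: no, bba/bbbbb meet in 1. 1b->1: no, babb/ababb meet in 2 with "bb" left. 1b->2: no, babb/bbbb meet in 2 with "bb" left. Open state 3: 1b->3.
aaa: 2a undefined. 2a->0: no, aaaba/ba meet in 2. 2a->1: ok.
aba: 3a undefined. 3a->0: no, bbaab/bb meet in 3. 3a->1: no, bba/b meet in 1. 3a->2: no, babb/ababb meet in 2 with "bb" left. 3a->3: no, bba/bb meet in 3. Open state 4: 3a->4.
bab: 2b undefined. 2b->0: no, babb/b meet in 1. 2b->1: no, babb/bb meet in 3. 2b->2: no, babb/aaaa meet in 2. 2b->3: no, bba/baba meet in 4. 2b->4: ok.
bbb: 3b undefined. 3b->0: ok.
abaa: 4a undefined. 4a->0: no, bbaab/babaa meet in 1. 4a->1: no, bbaab/bb meet in 3. 4a->2: ok.
abab: 4b undefined. 4b->0: ok.
All examples now run through 5 states with every (state, symbol) defined. Accept strings end in {0,4}, Reject strings end in {1,2,3}; accept={0,4}.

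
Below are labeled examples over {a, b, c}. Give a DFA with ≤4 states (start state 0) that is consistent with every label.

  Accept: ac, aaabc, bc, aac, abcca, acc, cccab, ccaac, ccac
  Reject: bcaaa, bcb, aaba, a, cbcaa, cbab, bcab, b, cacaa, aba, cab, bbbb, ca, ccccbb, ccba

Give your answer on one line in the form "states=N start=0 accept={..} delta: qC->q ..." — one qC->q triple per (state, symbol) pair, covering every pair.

Grow the machine one transition at a time. Run the examples from 0; the earliest place one falls off (shortest prefix, ties alphabetical) gets sent to the lowest-numbered state that keeps every Accept/Reject pair distinguishable — a pair clashes when both reach the same state with identical unread suffix — and to a fresh state only if none does.
a: 0a undefined. 0a->0: ok.
b: 0b undefined. 0b->0: ok.
c: 0c undefined. 0c->0: no, ac/bcaaa meet in 0. Open state 1: 0c->1.
ca: 1a undefined. 1a->0: ok.
cb: 1b undefined. 1b->0: ok.
cc: 1c undefined. 1c->0: no, abcca/bcaaa meet in 0. 1c->1: no, abcca/bcaaa meet in 0. Open state 2: 1c->2.
cca: 2a undefined. 2a->0: no, abcca/bcaaa meet in 0. 2a->1: ok.
ccb: 2b undefined. 2b->0: ok.
ccc: 2c undefined. 2c->0: no, cccab/bcaaa meet in 0. 2c->1: no, cccab/bcaaa meet in 0. 2c->2: no, cccab/bcaaa meet in 0. Open state 3: 2c->3.
ccca: 3a undefined. 3a->0: no, cccab/bcaaa meet in 0. 3a->1: no, cccab/bcaaa meet in 0. 3a->2: no, cccab/bcaaa meet in 0. 3a->3: ok.
cccc: 3c undefined. 3c->0: ok.
cccab: 3b undefined. 3b->0: no, cccab/bcaaa meet in 0. 3b->1: ok.
All examples now run through 4 states with every (state, symbol) defined. Accept strings end in {1,2}, Reject strings end in {0}; accept={1,2}.

states=4 start=0 accept={1,2} delta: 0a->0 0b->0 0c->1 1a->0 1b->0 1c->2 2a->1 2b->0 2c->3 3a->3 3b->1 3c->0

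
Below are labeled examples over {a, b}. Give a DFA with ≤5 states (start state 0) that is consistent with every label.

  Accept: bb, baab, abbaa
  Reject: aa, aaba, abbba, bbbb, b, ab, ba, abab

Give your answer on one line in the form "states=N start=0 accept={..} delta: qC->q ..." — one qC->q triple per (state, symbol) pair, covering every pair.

Grow the machine one transition at a time. Run the examples from 0; the earliest place one falls off (shortest prefix, ties alphabetical) gets sent to the lowest-numbered state that keeps every Accept/Reject pair distinguishable — a pair clashes when both reach the same state with identical unread suffix — and to a fresh state only if none does.
a: 0a undefined. 0a->0: ok.
b: 0b undefined. 0b->0: no, bb/aa meet in 0. Open state 1: 0b->1.
ba: 1a undefined. 1a->0: no, baab/b meet in 1. 1a->1: no, bb/abab meet in 1 with "b" left. Open state 2: 1a->2.
bb: 1b undefined. 1b->0: no, bb/aa meet in 0. 1b->1: no, bb/bbbb meet in 1. 1b->2: no, bb/aaba meet in 2. Open state 3: 1b->3.
baa: 2a undefined. 2a->0: no, baab/b meet in 1. 2a->1: ok.
bbb: 3b undefined. 3b->0: ok.
abab: 2b undefined. 2b->0: ok.
abba: 3a undefined. 3a->0: no, abbaa/aa meet in 0. 3a->1: no, abbaa/aaba meet in 2. 3a->2: no, abbaa/bbbb meet in 1. 3a->3: ok.
All examples now run through 4 states with every (state, symbol) defined. Accept strings end in {3}, Reject strings end in {0,1,2}; accept={3}.

states=4 start=0 accept={3} delta: 0a->0 0b->1 1a->2 1b->3 2a->1 2b->0 3a->3 3b->0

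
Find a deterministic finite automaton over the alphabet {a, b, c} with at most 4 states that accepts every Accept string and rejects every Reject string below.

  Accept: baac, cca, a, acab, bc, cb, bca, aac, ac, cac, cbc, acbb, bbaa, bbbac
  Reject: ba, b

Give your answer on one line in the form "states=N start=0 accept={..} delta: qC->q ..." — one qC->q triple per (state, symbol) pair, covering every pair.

Grow the machine one transition at a time. Run the examples from 0; the earliest place one falls off (shortest prefix, ties alphabetical) gets sent to the lowest-numbered state that keeps every Accept/Reject pair distinguishable — a pair clashes when both reach the same state with identical unread suffix — and to a fresh state only if none does.
a: 0a undefined. 0a->0: ok.
b: 0b undefined. 0b->0: no, a/ba meet in 0. Open state 1: 0b->1.
c: 0c undefined. 0c->0: no, acab/b meet in 1. 0c->1: no, aac/b meet in 1. Open state 2: 0c->2.
ba: 1a undefined. 1a->0: no, a/ba meet in 0. 1a->1: ok.
bb: 1b undefined. 1b->0: ok.
bc: 1c undefined. 1c->0: ok.
ca: 2a undefined. 2a->0: no, acab/ba meet in 1. 2a->1: ok.
cb: 2b undefined. 2b->0: no, acbb/ba meet in 1. 2b->1: no, cb/ba meet in 1. 2b->2: ok.
cc: 2c undefined. 2c->0: ok.
All examples now run through 3 states with every (state, symbol) defined. Accept strings end in {0,2}, Reject strings end in {1}; accept={0,2}.

states=3 start=0 accept={0,2} delta: 0a->0 0b->1 0c->2 1a->1 1b->0 1c->0 2a->1 2b->2 2c->0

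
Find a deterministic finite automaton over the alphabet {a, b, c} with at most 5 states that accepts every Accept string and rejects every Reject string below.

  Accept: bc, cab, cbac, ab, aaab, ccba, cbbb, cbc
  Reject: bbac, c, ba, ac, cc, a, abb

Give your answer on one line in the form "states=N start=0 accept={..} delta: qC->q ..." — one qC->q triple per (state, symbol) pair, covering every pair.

Fold the examples into a partial DFA from state 0: repeatedly fix the first undefined (state, symbol) met by the shortest-then-alphabetical prefix, trying targets in increasing order and rejecting any under which an Accept and a Reject string meet in one state with the same remainder; add a state when all current targets are rejected. Accepting states are where Accept strings end.
a: 0a undefined. 0a->0: ok.
b: 0b undefined. 0b->0: no, bc/bbac meet in 0 with "c" left. Open state 1: 0b->1.
c: 0c undefined. 0c->0: no, ccba/ba meet in 1 with "a" left. 0c->1: no, bc/cc meet in 1 with "c" left. Open state 2: 0c->2.
ba: 1a undefined. 1a->0: ok.
bb: 1b undefined. 1b->0: ok.
bc: 1c undefined. 1c->0: no, bc/ba meet in 0. 1c->1: ok.
ca: 2a undefined. 2a->0: ok.
cb: 2b undefined. 2b->0: no, cbac/bbac meet in 2. 2b->1: no, cbac/bbac meet in 2. 2b->2: no, cbac/bbac meet in 2. Open state 3: 2b->3.
cc: 2c undefined. 2c->0: no, ccba/ba meet in 0. 2c->1: no, bc/cc meet in 1. 2c->2: ok.
cba: 3a undefined. 3a->0: no, cbac/bbac meet in 2. 3a->1: ok.
cbb: 3b undefined. 3b->0: ok.
cbc: 3c undefined. 3c->0: no, cbc/ba meet in 0. 3c->1: ok.
All examples now run through 4 states with every (state, symbol) defined. Accept strings end in {1}, Reject strings end in {0,2}; accept={1}.

states=4 start=0 accept={1} delta: 0a->0 0b->1 0c->2 1a->0 1b->0 1c->1 2a->0 2b->3 2c->2 3a->1 3b->0 3c->1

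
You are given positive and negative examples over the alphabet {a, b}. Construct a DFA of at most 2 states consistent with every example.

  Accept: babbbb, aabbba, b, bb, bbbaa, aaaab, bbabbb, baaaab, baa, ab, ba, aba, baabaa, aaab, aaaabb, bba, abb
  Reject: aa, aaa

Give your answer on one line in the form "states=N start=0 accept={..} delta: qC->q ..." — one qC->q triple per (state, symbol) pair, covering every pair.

states=2 start=0 accept={1} delta: 0a->0 0b->1 1a->1 1b->1

Grow the machine one transition at a time. Run the examples from 0; the earliest place one falls off (shortest prefix, ties alphabetical) gets sent to the lowest-numbered state that keeps every Accept/Reject pair distinguishable — a pair clashes when both reach the same state with identical unread suffix — and to a fresh state only if none does.
a: 0a undefined. 0a->0: ok.
b: 0b undefined. 0b->0: no, babbbb/aa meet in 0. Open state 1: 0b->1.
ba: 1a undefined. 1a->0: no, baa/aa meet in 0. 1a->1: ok.
bb: 1b undefined. 1b->0: no, bb/aa meet in 0. 1b->1: ok.
All examples now run through 2 states with every (state, symbol) defined. Accept strings end in {1}, Reject strings end in {0}; accept={1}.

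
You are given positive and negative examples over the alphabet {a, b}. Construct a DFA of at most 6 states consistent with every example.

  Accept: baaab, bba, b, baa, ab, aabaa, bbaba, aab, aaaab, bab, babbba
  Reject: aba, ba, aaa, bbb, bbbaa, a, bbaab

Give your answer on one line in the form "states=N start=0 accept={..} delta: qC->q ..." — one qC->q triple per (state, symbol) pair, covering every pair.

Grow the machine one transition at a time. Run the examples from 0; the earliest place one falls off (shortest prefix, ties alphabetical) gets sent to the lowest-numbered state that keeps every Accept/Reject pair distinguishable — a pair clashes when both reach the same state with identical unread suffix — and to a fresh state only if none does.
a: 0a undefined. 0a->0: ok.
b: 0b undefined. 0b->0: no, baaab/aba meet in 0. Open state 1: 0b->1.
ba: 1a undefined. 1a->0: no, baa/aba meet in 0. 1a->1: no, b/aba meet in 1. Open state 2: 1a->2.
bb: 1b undefined. 1b->0: no, bba/aaa meet in 0. 1b->1: no, bba/aba meet in 2. 1b->2: no, baaab/bbaab meet in 2 with "aab" left. Open state 3: 1b->3.
baa: 2a undefined. 2a->0: no, baa/aaa meet in 0. 2a->1: ok.
bab: 2b undefined. 2b->0: no, baaab/aaa meet in 0. 2b->1: ok.
bba: 3a undefined. 3a->0: no, baaab/bbaab meet in 1. 3a->1: no, baaab/bbaab meet in 1. 3a->2: no, bba/aba meet in 2. 3a->3: ok.
bbb: 3b undefined. 3b->0: no, bbaba/aaa meet in 0. 3b->1: no, baaab/bbb meet in 1. 3b->2: ok.
All examples now run through 4 states with every (state, symbol) defined. Accept strings end in {1,3}, Reject strings end in {0,2}; accept={1,3}.

states=4 start=0 accept={1,3} delta: 0a->0 0b->1 1a->2 1b->3 2a->1 2b->1 3a->3 3b->2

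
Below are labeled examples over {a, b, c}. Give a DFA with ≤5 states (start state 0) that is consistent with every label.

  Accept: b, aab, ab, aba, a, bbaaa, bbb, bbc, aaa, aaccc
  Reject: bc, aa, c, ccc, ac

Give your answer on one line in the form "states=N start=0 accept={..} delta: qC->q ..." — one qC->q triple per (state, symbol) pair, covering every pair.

states=4 start=0 accept={1,3} delta: 0a->1 0b->1 0c->0 1a->2 1b->3 1c->0 2a->1 2b->1 2c->3 3a->1 3b->1 3c->3

State merging on the prefix tree: take the shortest (then alphabetical) example prefix whose next move is undefined and point that move at state 0, else 1, else 2, ...; a target is out if some Accept/Reject pair would then sit in one state with the same input left (inseparable). If every existing state is out, open a new one.
a: 0a undefined. 0a->0: no, a/aa meet in 0. Open state 1: 0a->1.
b: 0b undefined. 0b->0: no, bbc/bc meet in 0 with "c" left. 0b->1: ok.
c: 0c undefined. 0c->0: ok.
aa: 1a undefined. 1a->0: no, aaccc/aa meet in 0. 1a->1: no, b/aa meet in 1. Open state 2: 1a->2.
ab: 1b undefined. 1b->0: no, ab/c meet in 0. 1b->1: no, aba/aa meet in 2. 1b->2: no, ab/aa meet in 2. Open state 3: 1b->3.
ac: 1c undefined. 1c->0: ok.
aaa: 2a undefined. 2a->0: no, aaa/bc meet in 0. 2a->1: ok.
aab: 2b undefined. 2b->0: no, aab/bc meet in 0. 2b->1: ok.
aac: 2c undefined. 2c->0: no, aaccc/bc meet in 0. 2c->1: no, aaccc/bc meet in 0. 2c->2: no, aaccc/aa meet in 2. 2c->3: ok.
aba: 3a undefined. 3a->0: no, aba/bc meet in 0. 3a->1: ok.
bbb: 3b undefined. 3b->0: no, bbb/bc meet in 0. 3b->1: ok.
bbc: 3c undefined. 3c->0: no, bbc/bc meet in 0. 3c->1: no, aaccc/bc meet in 0. 3c->2: no, bbc/aa meet in 2. 3c->3: ok.
All examples now run through 4 states with every (state, symbol) defined. Accept strings end in {1,3}, Reject strings end in {0,2}; accept={1,3}.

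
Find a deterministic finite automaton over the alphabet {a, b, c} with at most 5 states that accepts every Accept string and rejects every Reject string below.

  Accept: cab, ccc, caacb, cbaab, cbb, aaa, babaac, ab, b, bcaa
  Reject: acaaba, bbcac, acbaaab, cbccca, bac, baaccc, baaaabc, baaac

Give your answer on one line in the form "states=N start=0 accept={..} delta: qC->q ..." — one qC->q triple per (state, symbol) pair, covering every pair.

State merging on the prefix tree: take the shortest (then alphabetical) example prefix whose next move is undefined and point that move at state 0, else 1, else 2, ...; a target is out if some Accept/Reject pair would then sit in one state with the same input left (inseparable). If every existing state is out, open a new one.
a: 0a undefined. 0a->0: ok.
b: 0b undefined. 0b->0: no, ccc/baaccc meet in 0 with "ccc" left. Open state 1: 0b->1.
c: 0c undefined. 0c->0: ok.
ba: 1a undefined. 1a->0: no, cab/acbaaab meet in 1. 1a->1: no, cab/acaaba meet in 1. Open state 2: 1a->2.
bb: 1b undefined. 1b->0: no, ccc/bbcac meet in 0. 1b->1: ok.
bc: 1c undefined. 1c->0: no, ccc/bbcac meet in 0. 1c->1: ok.
baa: 2a undefined. 2a->0: no, cab/acbaaab meet in 1. 2a->1: no, cab/baaccc meet in 1. 2a->2: no, cbaab/acbaaab meet in 2 with "b" left. Open state 3: 2a->3.
bab: 2b undefined. 2b->0: ok.
bac: 2c undefined. 2c->0: no, ccc/bbcac meet in 0. 2c->1: no, cab/bbcac meet in 1. 2c->2: ok.
baaa: 3a undefined. 3a->0: no, cab/acbaaab meet in 1. 3a->1: no, cab/acbaaab meet in 1. 3a->2: no, ccc/acbaaab meet in 0. 3a->3: no, cbaab/acbaaab meet in 3 with "b" left. Open state 4: 3a->4.
baac: 3c undefined. 3c->0: no, ccc/baaccc meet in 0. 3c->1: no, cab/baaccc meet in 1. 3c->2: ok.
baaaa: 4a undefined. 4a->0: no, cab/baaaabc meet in 1. 4a->1: no, cab/baaaabc meet in 1. 4a->2: no, ccc/baaaabc meet in 0. 4a->3: ok.
baaac: 4c undefined. 4c->0: no, ccc/baaac meet in 0. 4c->1: no, cab/baaac meet in 1. 4c->2: ok.
cbaab: 3b undefined. 3b->0: no, ccc/baaaabc meet in 0. 3b->1: no, cab/baaaabc meet in 1. 3b->2: no, cbaab/acaaba meet in 2. 3b->3: ok.
acbaaab: 4b undefined. 4b->0: no, ccc/acbaaab meet in 0. 4b->1: no, cab/acbaaab meet in 1. 4b->2: ok.
All examples now run through 5 states with every (state, symbol) defined. Accept strings end in {0,1,3}, Reject strings end in {2}; accept={0,1,3}.

states=5 start=0 accept={0,1,3} delta: 0a->0 0b->1 0c->0 1a->2 1b->1 1c->1 2a->3 2b->0 2c->2 3a->4 3b->3 3c->2 4a->3 4b->2 4c->2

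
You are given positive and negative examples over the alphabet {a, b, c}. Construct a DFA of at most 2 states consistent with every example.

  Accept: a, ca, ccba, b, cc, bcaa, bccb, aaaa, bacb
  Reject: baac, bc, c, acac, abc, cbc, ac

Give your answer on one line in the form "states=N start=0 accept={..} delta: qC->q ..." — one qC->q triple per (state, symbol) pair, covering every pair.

State merging on the prefix tree: take the shortest (then alphabetical) example prefix whose next move is undefined and point that move at state 0, else 1, else 2, ...; a target is out if some Accept/Reject pair would then sit in one state with the same input left (inseparable). If every existing state is out, open a new one.
a: 0a undefined. 0a->0: ok.
b: 0b undefined. 0b->0: ok.
c: 0c undefined. 0c->0: no, a/baac meet in 0. Open state 1: 0c->1.
ca: 1a undefined. 1a->0: ok.
cb: 1b undefined. 1b->0: ok.
cc: 1c undefined. 1c->0: ok.
All examples now run through 2 states with every (state, symbol) defined. Accept strings end in {0}, Reject strings end in {1}; accept={0}.

states=2 start=0 accept={0} delta: 0a->0 0b->0 0c->1 1a->0 1b->0 1c->0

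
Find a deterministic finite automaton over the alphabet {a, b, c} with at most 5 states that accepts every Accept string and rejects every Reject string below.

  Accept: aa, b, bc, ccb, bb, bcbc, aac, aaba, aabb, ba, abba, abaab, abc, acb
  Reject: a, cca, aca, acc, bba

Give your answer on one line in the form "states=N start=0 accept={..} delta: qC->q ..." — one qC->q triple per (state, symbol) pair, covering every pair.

states=4 start=0 accept={0,2} delta: 0a->1 0b->2 0c->0 1a->0 1b->0 1c->3 2a->0 2b->0 2c->0 3a->1 3b->0 3c->1

Fold the examples into a partial DFA from state 0: repeatedly fix the first undefined (state, symbol) met by the shortest-then-alphabetical prefix, trying targets in increasing order and rejecting any under which an Accept and a Reject string meet in one state with the same remainder; add a state when all current targets are rejected. Accepting states are where Accept strings end.
a: 0a undefined. 0a->0: no, aa/a meet in 0. Open state 1: 0a->1.
b: 0b undefined. 0b->0: no, ba/a meet in 1. 0b->1: no, b/a meet in 1. Open state 2: 0b->2.
c: 0c undefined. 0c->0: ok.
aa: 1a undefined. 1a->0: ok.
ab: 1b undefined. 1b->0: ok.
ac: 1c undefined. 1c->0: no, aa/acc meet in 0. 1c->1: no, aa/aca meet in 0. 1c->2: no, bc/acc meet in 2 with "c" left. Open state 3: 1c->3.
ba: 2a undefined. 2a->0: ok.
bb: 2b undefined. 2b->0: ok.
bc: 2c undefined. 2c->0: ok.
aca: 3a undefined. 3a->0: no, aa/aca meet in 0. 3a->1: ok.
acb: 3b undefined. 3b->0: ok.
acc: 3c undefined. 3c->0: no, aa/acc meet in 0. 3c->1: ok.
All examples now run through 4 states with every (state, symbol) defined. Accept strings end in {0,2}, Reject strings end in {1}; accept={0,2}.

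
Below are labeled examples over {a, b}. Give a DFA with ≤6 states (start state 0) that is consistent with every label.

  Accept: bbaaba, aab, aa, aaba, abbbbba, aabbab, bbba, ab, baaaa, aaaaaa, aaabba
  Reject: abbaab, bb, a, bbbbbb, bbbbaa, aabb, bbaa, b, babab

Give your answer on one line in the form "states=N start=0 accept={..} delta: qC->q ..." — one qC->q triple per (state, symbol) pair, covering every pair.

states=6 start=0 accept={0,3,5} delta: 0a->1 0b->2 1a->3 1b->0 2a->3 2b->2 3a->4 3b->5 4a->5 4b->2 5a->5 5b->1

State merging on the prefix tree: take the shortest (then alphabetical) example prefix whose next move is undefined and point that move at state 0, else 1, else 2, ...; a target is out if some Accept/Reject pair would then sit in one state with the same input left (inseparable). If every existing state is out, open a new one.
a: 0a undefined. 0a->0: no, aab/b meet in 0 with "b" left. Open state 1: 0a->1.
b: 0b undefined. 0b->0: no, aa/bbbbaa meet in 1 with "a" left. 0b->1: no, ab/bb meet in 1 with "b" left. Open state 2: 0b->2.
aa: 1a undefined. 1a->0: no, aab/b meet in 2. 1a->1: no, aa/a meet in 1. 1a->2: no, aab/bb meet in 2 with "b" left. Open state 3: 1a->3.
ab: 1b undefined. 1b->0: ok.
ba: 2a undefined. 2a->0: no, ab/abbaab meet in 0. 2a->1: no, aab/abbaab meet in 3 with "b" left. 2a->2: no, baaaa/b meet in 2. 2a->3: ok.
bb: 2b undefined. 2b->0: no, aa/bbbbaa meet in 3. 2b->1: no, bbba/bb meet in 1. 2b->2: ok.
aaa: 3a undefined. 3a->0: no, ab/bbbbaa meet in 0. 3a->1: no, bbaaba/a meet in 1. 3a->2: no, baaaa/abbaab meet in 2. 3a->3: no, aab/abbaab meet in 3 with "b" left. Open state 4: 3a->4.
aab: 3b undefined. 3b->0: no, aab/babab meet in 0. 3b->1: no, aab/a meet in 1. 3b->2: no, aab/bb meet in 2. 3b->3: no, aab/aabb meet in 3. 3b->4: no, aab/bbbbaa meet in 4. Open state 5: 3b->5.
aaaa: 4a undefined. 4a->0: no, baaaa/a meet in 1. 4a->1: no, aaaaaa/bbbbaa meet in 4. 4a->2: no, aaaaaa/bbbbaa meet in 4. 4a->3: no, baaaa/bbbbaa meet in 4. 4a->4: no, baaaa/bbbbaa meet in 4. 4a->5: ok.
aaab: 4b undefined. 4b->0: no, bbaaba/a meet in 1. 4b->1: no, aaabba/abbaab meet in 1. 4b->2: ok.
aaba: 5a undefined. 5a->0: no, aaaaaa/a meet in 1. 5a->1: no, aaba/a meet in 1. 5a->2: no, aaba/abbaab meet in 2. 5a->3: no, aab/babab meet in 5. 5a->4: no, aaba/bbbbaa meet in 4. 5a->5: ok.
aabb: 5b undefined. 5b->0: no, aabbab/aabb meet in 0. 5b->1: ok.
All examples now run through 6 states with every (state, symbol) defined. Accept strings end in {0,3,5}, Reject strings end in {1,2,4}; accept={0,3,5}.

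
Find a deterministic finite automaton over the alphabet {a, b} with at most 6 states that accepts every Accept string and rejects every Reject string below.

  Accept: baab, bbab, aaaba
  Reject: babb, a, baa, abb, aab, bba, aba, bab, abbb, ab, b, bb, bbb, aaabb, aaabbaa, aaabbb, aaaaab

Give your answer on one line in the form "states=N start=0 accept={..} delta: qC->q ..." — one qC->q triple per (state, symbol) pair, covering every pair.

states=5 start=0 accept={4} delta: 0a->1 0b->1 1a->2 1b->2 2a->3 2b->0 3a->0 3b->4 4a->4 4b->0

Fold the examples into a partial DFA from state 0: repeatedly fix the first undefined (state, symbol) met by the shortest-then-alphabetical prefix, trying targets in increasing order and rejecting any under which an Accept and a Reject string meet in one state with the same remainder; add a state when all current targets are rejected. Accepting states are where Accept strings end.
a: 0a undefined. 0a->0: no, aaaba/aba meet in 0 with "ba" left. Open state 1: 0a->1.
b: 0b undefined. 0b->0: no, baab/aab meet in 1 with "ab" left. 0b->1: ok.
aa: 1a undefined. 1a->0: no, baab/babb meet in 1 with "b" left. 1a->1: no, baab/aab meet in 1 with "b" left. Open state 2: 1a->2.
ab: 1b undefined. 1b->0: no, bbab/abbb meet in 0. 1b->1: no, bbab/aab meet in 2 with "b" left. 1b->2: ok.
aaa: 2a undefined. 2a->0: no, baab/a meet in 1. 2a->1: no, baab/ab meet in 2. 2a->2: no, baab/abb meet in 2 with "b" left. Open state 3: 2a->3.
aab: 2b undefined. 2b->0: ok.
aaaa: 3a undefined. 3a->0: ok.
aaab: 3b undefined. 3b->0: no, baab/abb meet in 0. 3b->1: no, baab/babb meet in 1. 3b->2: no, baab/ab meet in 2. 3b->3: no, baab/baa meet in 3. Open state 4: 3b->4.
aaaba: 4a undefined. 4a->0: no, aaaba/abb meet in 0. 4a->1: no, aaaba/babb meet in 1. 4a->2: no, aaaba/ab meet in 2. 4a->3: no, aaaba/baa meet in 3. 4a->4: ok.
aaabb: 4b undefined. 4b->0: ok.
All examples now run through 5 states with every (state, symbol) defined. Accept strings end in {4}, Reject strings end in {0,1,2,3}; accept={4}.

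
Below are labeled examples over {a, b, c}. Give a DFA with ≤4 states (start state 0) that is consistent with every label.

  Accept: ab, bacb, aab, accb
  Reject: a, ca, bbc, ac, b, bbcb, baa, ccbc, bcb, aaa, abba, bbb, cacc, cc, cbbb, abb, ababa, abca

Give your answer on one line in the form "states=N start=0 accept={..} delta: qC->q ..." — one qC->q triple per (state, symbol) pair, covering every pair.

states=3 start=0 accept={2} delta: 0a->1 0b->0 0c->0 1a->1 1b->2 1c->1 2a->0 2b->0 2c->0

State merging on the prefix tree: take the shortest (then alphabetical) example prefix whose next move is undefined and point that move at state 0, else 1, else 2, ...; a target is out if some Accept/Reject pair would then sit in one state with the same input left (inseparable). If every existing state is out, open a new one.
a: 0a undefined. 0a->0: no, ab/b meet in 0 with "b" left. Open state 1: 0a->1.
b: 0b undefined. 0b->0: ok.
c: 0c undefined. 0c->0: ok.
aa: 1a undefined. 1a->0: no, aab/bbc meet in 0. 1a->1: ok.
ab: 1b undefined. 1b->0: no, ab/bbc meet in 0. 1b->1: no, ab/a meet in 1. Open state 2: 1b->2.
ac: 1c undefined. 1c->0: no, bacb/bbc meet in 0. 1c->1: ok.
aba: 2a undefined. 2a->0: ok.
abb: 2b undefined. 2b->0: ok.
abc: 2c undefined. 2c->0: ok.
All examples now run through 3 states with every (state, symbol) defined. Accept strings end in {2}, Reject strings end in {0,1}; accept={2}.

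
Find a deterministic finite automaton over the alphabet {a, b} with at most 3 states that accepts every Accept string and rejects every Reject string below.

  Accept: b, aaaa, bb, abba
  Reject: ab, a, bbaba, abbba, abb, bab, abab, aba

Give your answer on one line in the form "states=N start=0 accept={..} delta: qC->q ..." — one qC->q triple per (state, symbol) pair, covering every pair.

states=3 start=0 accept={0} delta: 0a->1 0b->0 1a->0 1b->2 2a->1 2b->1

Fold the examples into a partial DFA from state 0: repeatedly fix the first undefined (state, symbol) met by the shortest-then-alphabetical prefix, trying targets in increasing order and rejecting any under which an Accept and a Reject string meet in one state with the same remainder; add a state when all current targets are rejected. Accepting states are where Accept strings end.
a: 0a undefined. 0a->0: no, b/ab meet in 0 with "b" left. Open state 1: 0a->1.
b: 0b undefined. 0b->0: ok.
aa: 1a undefined. 1a->0: ok.
ab: 1b undefined. 1b->0: no, b/ab meet in 0. 1b->1: no, b/bbaba meet in 0. Open state 2: 1b->2.
aba: 2a undefined. 2a->0: no, b/bbaba meet in 0. 2a->1: ok.
abb: 2b undefined. 2b->0: no, b/abb meet in 0. 2b->1: ok.
All examples now run through 3 states with every (state, symbol) defined. Accept strings end in {0}, Reject strings end in {1,2}; accept={0}.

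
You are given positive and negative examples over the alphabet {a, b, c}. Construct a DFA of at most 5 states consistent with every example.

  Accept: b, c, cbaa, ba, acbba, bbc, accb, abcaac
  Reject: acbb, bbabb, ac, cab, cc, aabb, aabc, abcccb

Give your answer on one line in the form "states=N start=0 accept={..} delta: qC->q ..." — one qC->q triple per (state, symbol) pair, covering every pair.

Fold the examples into a partial DFA from state 0: repeatedly fix the first undefined (state, symbol) met by the shortest-then-alphabetical prefix, trying targets in increasing order and rejecting any under which an Accept and a Reject string meet in one state with the same remainder; add a state when all current targets are rejected. Accepting states are where Accept strings end.
a: 0a undefined. 0a->0: no, c/ac meet in 0 with "c" left. Open state 1: 0a->1.
b: 0b undefined. 0b->0: ok.
c: 0c undefined. 0c->0: no, b/cc meet in 0. 0c->1: ok.
aa: 1a undefined. 1a->0: no, b/cab meet in 0. 1a->1: ok.
ab: 1b undefined. 1b->0: no, b/bbabb meet in 0. 1b->1: no, c/bbabb meet in 1. Open state 2: 1b->2.
ac: 1c undefined. 1c->0: no, b/acbb meet in 0. 1c->1: no, c/ac meet in 1. 1c->2: ok.
abc: 2c undefined. 2c->0: no, b/aabc meet in 0. 2c->1: no, c/aabc meet in 1. 2c->2: no, accb/bbabb meet in 2 with "b" left. Open state 3: 2c->3.
acb: 2b undefined. 2b->0: no, b/acbb meet in 0. 2b->1: no, c/bbabb meet in 1. 2b->2: ok.
cba: 2a undefined. 2a->0: ok.
abca: 3a undefined. 3a->0: no, abcaac/acbb meet in 2. 3a->1: no, abcaac/acbb meet in 2. 3a->2: ok.
abcc: 3c undefined. 3c->0: ok.
accb: 3b undefined. 3b->0: ok.
All examples now run through 4 states with every (state, symbol) defined. Accept strings end in {0,1}, Reject strings end in {2,3}; accept={0,1}.

states=4 start=0 accept={0,1} delta: 0a->1 0b->0 0c->1 1a->1 1b->2 1c->2 2a->0 2b->2 2c->3 3a->2 3b->0 3c->0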